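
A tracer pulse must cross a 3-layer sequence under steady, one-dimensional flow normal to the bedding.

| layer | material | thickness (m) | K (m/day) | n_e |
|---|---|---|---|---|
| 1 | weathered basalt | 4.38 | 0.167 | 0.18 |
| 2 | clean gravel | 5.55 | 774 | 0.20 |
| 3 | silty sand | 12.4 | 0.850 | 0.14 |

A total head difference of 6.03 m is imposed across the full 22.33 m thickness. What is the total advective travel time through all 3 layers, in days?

With flow normal to the layers, continuity requires the same specific discharge q through every layer.
Σ(b_i/K_i) = 4.38/0.167 + 5.55/774 + 12.4/0.850 = 40.82 d.
q = Δh / Σ(b_i/K_i) = 6.03 / 40.82 = 0.1477 m/day.
In each layer the seepage velocity is v_i = q/n_i, so the layer transit time is t_i = b_i·n_i / q:
  layer 1 (weathered basalt): t_1 = 4.38 × 0.18 / 0.1477 = 5.337 d
  layer 2 (clean gravel): t_2 = 5.55 × 0.20 / 0.1477 = 7.515 d
  layer 3 (silty sand): t_3 = 12.4 × 0.14 / 0.1477 = 11.75 d
Total t = Σ t_i = 24.60 days.

24.6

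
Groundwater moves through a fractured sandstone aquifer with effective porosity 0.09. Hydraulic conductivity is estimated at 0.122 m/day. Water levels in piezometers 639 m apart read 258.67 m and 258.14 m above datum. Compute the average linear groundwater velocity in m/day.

Hydraulic gradient i = (258.67 − 258.14) / 639 = 0.53 / 639 = 0.0008294.
Darcy flux q = K · i = 0.1220 × 0.0008294 = 0.0001012 m/day.
Seepage velocity v = q / n_e = 0.0001012 / 0.09 = 0.001124 m/day.

0.00112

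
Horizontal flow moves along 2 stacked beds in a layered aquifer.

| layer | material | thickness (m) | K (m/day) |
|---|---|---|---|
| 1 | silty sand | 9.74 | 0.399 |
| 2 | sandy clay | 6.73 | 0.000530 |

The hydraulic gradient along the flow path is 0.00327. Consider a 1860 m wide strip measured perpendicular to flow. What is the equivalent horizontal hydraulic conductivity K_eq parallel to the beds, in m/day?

Flow is parallel to layering, so each bed carries its own Darcy discharge and the transmissivities add.
Σ(K_i·b_i) = 0.399×9.74 + 0.000530×6.73 = 3.890 m²/day.
Total thickness b = 16.47 m, so K_eq = Σ(K_i·b_i)/b = 0.2362 m/day.

0.236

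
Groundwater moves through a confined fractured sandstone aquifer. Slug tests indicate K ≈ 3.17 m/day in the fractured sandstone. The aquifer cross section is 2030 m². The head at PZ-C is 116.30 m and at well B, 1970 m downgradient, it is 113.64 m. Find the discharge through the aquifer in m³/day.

8.69

Hydraulic gradient i = (116.30 − 113.64) / 1970 = 2.66 / 1970 = 0.001350.
Darcy's law: Q = K · A · i = 3.170 × 2030 × 0.001350 = 8.689 m³/day.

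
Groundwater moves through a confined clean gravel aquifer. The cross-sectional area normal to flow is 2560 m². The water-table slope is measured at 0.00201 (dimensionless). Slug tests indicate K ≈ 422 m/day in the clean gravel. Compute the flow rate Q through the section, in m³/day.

2170

Hydraulic gradient i = 0.00201.
Darcy's law: Q = K · A · i = 422.0 × 2560 × 0.002010 = 2171 m³/day.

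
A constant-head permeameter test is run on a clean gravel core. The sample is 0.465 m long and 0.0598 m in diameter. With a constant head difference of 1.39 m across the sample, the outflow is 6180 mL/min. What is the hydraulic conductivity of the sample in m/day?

1060

Cross-sectional area A = π·(d/2)² = π × (0.0598/2)² = 0.002809 m².
Convert discharge: 6180 mL/min = 0.0001030 m³/s.
Darcy's law rearranged: K = Q·L / (A·Δh) = 0.0001030 × 0.465 / (0.002809 × 1.39) = 0.01227 m/s = 1060 m/day.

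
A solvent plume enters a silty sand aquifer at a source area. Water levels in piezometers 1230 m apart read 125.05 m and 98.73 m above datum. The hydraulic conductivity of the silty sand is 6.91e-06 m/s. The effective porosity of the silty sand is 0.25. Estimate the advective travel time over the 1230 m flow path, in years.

65.9

Convert K: 6.91e-06 m/s × 86400 = 0.5970 m/day.
Hydraulic gradient i = (125.05 − 98.73) / 1230 = 26.32 / 1230 = 0.02140.
Darcy flux q = K · i = 0.5970 × 0.02140 = 0.01278 m/day.
Seepage velocity v = q / n_e = 0.01278 / 0.25 = 0.05110 m/day.
Travel time t = L / v = 1230 / 0.05110 = 24070 days = 65.90 years.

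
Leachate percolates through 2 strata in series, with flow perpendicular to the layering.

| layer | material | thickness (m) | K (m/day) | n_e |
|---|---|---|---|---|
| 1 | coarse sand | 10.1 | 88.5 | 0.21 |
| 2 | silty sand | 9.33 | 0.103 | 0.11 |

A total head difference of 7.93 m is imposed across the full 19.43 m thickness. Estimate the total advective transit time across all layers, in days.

36.0

With flow normal to the layers, continuity requires the same specific discharge q through every layer.
Σ(b_i/K_i) = 10.1/88.5 + 9.33/0.103 = 90.70 d.
q = Δh / Σ(b_i/K_i) = 7.93 / 90.70 = 0.08743 m/day.
In each layer the seepage velocity is v_i = q/n_i, so the layer transit time is t_i = b_i·n_i / q:
  layer 1 (coarse sand): t_1 = 10.1 × 0.21 / 0.08743 = 24.26 d
  layer 2 (silty sand): t_2 = 9.33 × 0.11 / 0.08743 = 11.74 d
Total t = Σ t_i = 36.00 days.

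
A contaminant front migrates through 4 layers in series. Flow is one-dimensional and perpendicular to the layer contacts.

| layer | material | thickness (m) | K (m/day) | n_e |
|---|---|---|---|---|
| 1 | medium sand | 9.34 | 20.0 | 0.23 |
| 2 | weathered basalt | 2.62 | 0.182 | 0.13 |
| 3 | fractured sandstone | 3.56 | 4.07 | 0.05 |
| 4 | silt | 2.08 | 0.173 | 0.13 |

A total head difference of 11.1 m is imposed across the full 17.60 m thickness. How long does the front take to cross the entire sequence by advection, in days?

With flow normal to the layers, continuity requires the same specific discharge q through every layer.
Σ(b_i/K_i) = 9.34/20.0 + 2.62/0.182 + 3.56/4.07 + 2.08/0.173 = 27.76 d.
q = Δh / Σ(b_i/K_i) = 11.1 / 27.76 = 0.3998 m/day.
In each layer the seepage velocity is v_i = q/n_i, so the layer transit time is t_i = b_i·n_i / q:
  layer 1 (medium sand): t_1 = 9.34 × 0.23 / 0.3998 = 5.373 d
  layer 2 (weathered basalt): t_2 = 2.62 × 0.13 / 0.3998 = 0.8518 d
  layer 3 (fractured sandstone): t_3 = 3.56 × 0.05 / 0.3998 = 0.4452 d
  layer 4 (silt): t_4 = 2.08 × 0.13 / 0.3998 = 0.6763 d
Total t = Σ t_i = 7.346 days.

7.35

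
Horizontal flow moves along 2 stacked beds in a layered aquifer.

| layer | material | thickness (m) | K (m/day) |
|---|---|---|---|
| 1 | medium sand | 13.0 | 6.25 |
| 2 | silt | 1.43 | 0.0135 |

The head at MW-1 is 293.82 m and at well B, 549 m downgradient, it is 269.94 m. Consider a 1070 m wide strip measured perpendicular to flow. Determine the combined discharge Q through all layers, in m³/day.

3780

Flow is parallel to layering, so each bed carries its own Darcy discharge and the transmissivities add.
Σ(K_i·b_i) = 6.25×13.0 + 0.0135×1.43 = 81.27 m²/day.
Hydraulic gradient i = (293.82 − 269.94) / 549 = 23.88 / 549 = 0.04350.
Q = Σ(K_i·b_i) · W · i = 81.27 × 1070 × 0.04350 = 3782 m³/day.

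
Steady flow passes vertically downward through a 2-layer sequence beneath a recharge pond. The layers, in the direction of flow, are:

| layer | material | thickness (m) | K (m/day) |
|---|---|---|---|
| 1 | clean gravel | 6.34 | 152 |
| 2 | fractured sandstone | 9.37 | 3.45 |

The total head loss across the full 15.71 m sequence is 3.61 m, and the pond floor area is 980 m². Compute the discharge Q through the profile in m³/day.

1280

Flow is perpendicular to layering, so the layers act in series and the equivalent K is the thickness-weighted harmonic mean.
Total thickness L = 6.34 + 9.37 = 15.71 m.
Σ(b_i/K_i) = 6.34/152 + 9.37/3.45 = 2.758 d.
K_eq = L / Σ(b_i/K_i) = 15.71 / 2.758 = 5.697 m/day.
Q = K_eq · A · (Δh/L) = 5.697 × 980 × (3.61/15.71) = 1283 m³/day.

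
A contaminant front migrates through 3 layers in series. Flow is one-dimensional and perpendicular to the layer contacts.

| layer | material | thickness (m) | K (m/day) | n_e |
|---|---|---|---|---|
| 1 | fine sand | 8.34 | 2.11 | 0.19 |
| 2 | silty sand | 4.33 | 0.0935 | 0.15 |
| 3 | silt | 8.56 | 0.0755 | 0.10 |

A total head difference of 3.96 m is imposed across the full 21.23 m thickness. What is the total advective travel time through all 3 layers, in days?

With flow normal to the layers, continuity requires the same specific discharge q through every layer.
Σ(b_i/K_i) = 8.34/2.11 + 4.33/0.0935 + 8.56/0.0755 = 163.6 d.
q = Δh / Σ(b_i/K_i) = 3.96 / 163.6 = 0.02420 m/day.
In each layer the seepage velocity is v_i = q/n_i, so the layer transit time is t_i = b_i·n_i / q:
  layer 1 (fine sand): t_1 = 8.34 × 0.19 / 0.02420 = 65.48 d
  layer 2 (silty sand): t_2 = 4.33 × 0.15 / 0.02420 = 26.84 d
  layer 3 (silt): t_3 = 8.56 × 0.10 / 0.02420 = 35.37 d
Total t = Σ t_i = 127.7 days.

128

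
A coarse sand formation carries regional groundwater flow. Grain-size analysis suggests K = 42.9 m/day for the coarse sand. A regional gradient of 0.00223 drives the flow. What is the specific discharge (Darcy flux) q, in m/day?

0.0957

Hydraulic gradient i = 0.00223.
Specific discharge q = K · i = 42.90 × 0.002230 = 0.09567 m/day.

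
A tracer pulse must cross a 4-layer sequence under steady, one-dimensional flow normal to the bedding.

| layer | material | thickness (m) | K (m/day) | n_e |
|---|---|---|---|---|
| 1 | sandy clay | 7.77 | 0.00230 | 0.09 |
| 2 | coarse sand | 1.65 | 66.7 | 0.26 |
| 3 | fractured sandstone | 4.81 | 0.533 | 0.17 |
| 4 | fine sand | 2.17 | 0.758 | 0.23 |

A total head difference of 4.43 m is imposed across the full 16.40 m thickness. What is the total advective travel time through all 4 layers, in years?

With flow normal to the layers, continuity requires the same specific discharge q through every layer.
Σ(b_i/K_i) = 7.77/0.00230 + 1.65/66.7 + 4.81/0.533 + 2.17/0.758 = 3390 d.
q = Δh / Σ(b_i/K_i) = 4.43 / 3390 = 0.001307 m/day.
In each layer the seepage velocity is v_i = q/n_i, so the layer transit time is t_i = b_i·n_i / q:
  layer 1 (sandy clay): t_1 = 7.77 × 0.09 / 0.001307 = 535.2 d
  layer 2 (coarse sand): t_2 = 1.65 × 0.26 / 0.001307 = 328.3 d
  layer 3 (fractured sandstone): t_3 = 4.81 × 0.17 / 0.001307 = 625.8 d
  layer 4 (fine sand): t_4 = 2.17 × 0.23 / 0.001307 = 381.9 d
Total t = Σ t_i = 1871 days = 5.123 years.

5.12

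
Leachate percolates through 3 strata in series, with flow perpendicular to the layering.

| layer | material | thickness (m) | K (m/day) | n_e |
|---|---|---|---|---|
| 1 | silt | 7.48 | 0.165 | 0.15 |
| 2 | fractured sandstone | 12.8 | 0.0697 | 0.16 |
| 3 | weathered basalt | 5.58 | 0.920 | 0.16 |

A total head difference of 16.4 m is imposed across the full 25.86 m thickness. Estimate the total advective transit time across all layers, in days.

With flow normal to the layers, continuity requires the same specific discharge q through every layer.
Σ(b_i/K_i) = 7.48/0.165 + 12.8/0.0697 + 5.58/0.920 = 235.0 d.
q = Δh / Σ(b_i/K_i) = 16.4 / 235.0 = 0.06977 m/day.
In each layer the seepage velocity is v_i = q/n_i, so the layer transit time is t_i = b_i·n_i / q:
  layer 1 (silt): t_1 = 7.48 × 0.15 / 0.06977 = 16.08 d
  layer 2 (fractured sandstone): t_2 = 12.8 × 0.16 / 0.06977 = 29.35 d
  layer 3 (weathered basalt): t_3 = 5.58 × 0.16 / 0.06977 = 12.80 d
Total t = Σ t_i = 58.23 days.

58.2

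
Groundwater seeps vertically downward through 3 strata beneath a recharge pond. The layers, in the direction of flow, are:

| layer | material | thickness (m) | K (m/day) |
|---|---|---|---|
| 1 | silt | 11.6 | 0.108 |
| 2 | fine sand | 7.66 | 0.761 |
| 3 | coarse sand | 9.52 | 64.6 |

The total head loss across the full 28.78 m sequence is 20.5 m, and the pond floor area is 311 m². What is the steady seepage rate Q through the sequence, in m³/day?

Flow is perpendicular to layering, so the layers act in series and the equivalent K is the thickness-weighted harmonic mean.
Total thickness L = 11.6 + 7.66 + 9.52 = 28.78 m.
Σ(b_i/K_i) = 11.6/0.108 + 7.66/0.761 + 9.52/64.6 = 117.6 d.
K_eq = L / Σ(b_i/K_i) = 28.78 / 117.6 = 0.2447 m/day.
Q = K_eq · A · (Δh/L) = 0.2447 × 311 × (20.5/28.78) = 54.20 m³/day.

54.2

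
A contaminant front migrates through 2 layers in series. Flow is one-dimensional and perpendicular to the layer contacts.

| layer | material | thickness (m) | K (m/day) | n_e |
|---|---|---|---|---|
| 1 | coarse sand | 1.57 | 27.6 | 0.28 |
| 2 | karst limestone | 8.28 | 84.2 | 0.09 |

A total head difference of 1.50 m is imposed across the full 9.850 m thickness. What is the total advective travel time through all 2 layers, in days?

0.123

With flow normal to the layers, continuity requires the same specific discharge q through every layer.
Σ(b_i/K_i) = 1.57/27.6 + 8.28/84.2 = 0.1552 d.
q = Δh / Σ(b_i/K_i) = 1.50 / 0.1552 = 9.664 m/day.
In each layer the seepage velocity is v_i = q/n_i, so the layer transit time is t_i = b_i·n_i / q:
  layer 1 (coarse sand): t_1 = 1.57 × 0.28 / 9.664 = 0.04549 d
  layer 2 (karst limestone): t_2 = 8.28 × 0.09 / 9.664 = 0.07711 d
Total t = Σ t_i = 0.1226 days.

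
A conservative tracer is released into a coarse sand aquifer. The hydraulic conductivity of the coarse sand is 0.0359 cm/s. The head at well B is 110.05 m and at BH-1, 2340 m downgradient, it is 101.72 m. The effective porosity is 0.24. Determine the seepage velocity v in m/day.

Convert K: 0.0359 cm/s × 864 = 31.02 m/day.
Hydraulic gradient i = (110.05 − 101.72) / 2340 = 8.33 / 2340 = 0.003560.
Darcy flux q = K · i = 31.02 × 0.003560 = 0.1104 m/day.
Seepage velocity v = q / n_e = 0.1104 / 0.24 = 0.4601 m/day.

0.460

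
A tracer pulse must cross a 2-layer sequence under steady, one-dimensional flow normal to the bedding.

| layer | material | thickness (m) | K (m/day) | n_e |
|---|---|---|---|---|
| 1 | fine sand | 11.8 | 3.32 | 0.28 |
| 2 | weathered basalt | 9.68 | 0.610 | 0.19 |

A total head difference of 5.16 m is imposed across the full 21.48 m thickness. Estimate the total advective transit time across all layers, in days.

19.4

With flow normal to the layers, continuity requires the same specific discharge q through every layer.
Σ(b_i/K_i) = 11.8/3.32 + 9.68/0.610 = 19.42 d.
q = Δh / Σ(b_i/K_i) = 5.16 / 19.42 = 0.2657 m/day.
In each layer the seepage velocity is v_i = q/n_i, so the layer transit time is t_i = b_i·n_i / q:
  layer 1 (fine sand): t_1 = 11.8 × 0.28 / 0.2657 = 12.44 d
  layer 2 (weathered basalt): t_2 = 9.68 × 0.19 / 0.2657 = 6.923 d
Total t = Σ t_i = 19.36 days.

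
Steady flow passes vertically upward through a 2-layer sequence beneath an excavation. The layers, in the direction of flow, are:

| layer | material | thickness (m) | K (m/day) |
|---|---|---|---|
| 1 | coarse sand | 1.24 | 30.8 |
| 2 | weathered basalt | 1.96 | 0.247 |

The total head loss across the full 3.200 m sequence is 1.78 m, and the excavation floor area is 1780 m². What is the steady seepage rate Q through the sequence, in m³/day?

397

Flow is perpendicular to layering, so the layers act in series and the equivalent K is the thickness-weighted harmonic mean.
Total thickness L = 1.24 + 1.96 = 3.200 m.
Σ(b_i/K_i) = 1.24/30.8 + 1.96/0.247 = 7.975 d.
K_eq = L / Σ(b_i/K_i) = 3.200 / 7.975 = 0.4012 m/day.
Q = K_eq · A · (Δh/L) = 0.4012 × 1780 × (1.78/3.200) = 397.3 m³/day.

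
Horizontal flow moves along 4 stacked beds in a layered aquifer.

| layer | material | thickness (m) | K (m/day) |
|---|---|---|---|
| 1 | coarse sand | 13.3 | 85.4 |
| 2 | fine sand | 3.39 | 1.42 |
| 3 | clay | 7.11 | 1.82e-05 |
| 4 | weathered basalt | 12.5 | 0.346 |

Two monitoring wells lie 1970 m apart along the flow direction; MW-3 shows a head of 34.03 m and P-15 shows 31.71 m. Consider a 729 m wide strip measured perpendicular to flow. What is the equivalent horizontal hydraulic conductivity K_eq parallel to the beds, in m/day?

Flow is parallel to layering, so each bed carries its own Darcy discharge and the transmissivities add.
Σ(K_i·b_i) = 85.4×13.3 + 1.42×3.39 + 1.82e-05×7.11 + 0.346×12.5 = 1145 m²/day.
Total thickness b = 36.30 m, so K_eq = Σ(K_i·b_i)/b = 31.54 m/day.

31.5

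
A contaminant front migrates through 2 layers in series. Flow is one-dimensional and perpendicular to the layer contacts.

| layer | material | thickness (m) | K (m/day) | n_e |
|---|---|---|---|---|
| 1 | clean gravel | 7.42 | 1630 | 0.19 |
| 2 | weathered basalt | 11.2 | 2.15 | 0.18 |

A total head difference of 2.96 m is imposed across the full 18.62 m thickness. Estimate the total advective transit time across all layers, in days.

6.03

With flow normal to the layers, continuity requires the same specific discharge q through every layer.
Σ(b_i/K_i) = 7.42/1630 + 11.2/2.15 = 5.214 d.
q = Δh / Σ(b_i/K_i) = 2.96 / 5.214 = 0.5677 m/day.
In each layer the seepage velocity is v_i = q/n_i, so the layer transit time is t_i = b_i·n_i / q:
  layer 1 (clean gravel): t_1 = 7.42 × 0.19 / 0.5677 = 2.483 d
  layer 2 (weathered basalt): t_2 = 11.2 × 0.18 / 0.5677 = 3.551 d
Total t = Σ t_i = 6.034 days.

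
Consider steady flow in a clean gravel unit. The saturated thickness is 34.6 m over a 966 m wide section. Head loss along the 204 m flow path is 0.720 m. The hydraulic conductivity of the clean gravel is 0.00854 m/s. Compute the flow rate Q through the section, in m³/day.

Convert K: 0.00854 m/s × 86400 = 737.9 m/day.
Cross-sectional area A = 966 × 34.6 = 33424 m².
Hydraulic gradient i = Δh / L = 0.720 / 204 = 0.003529.
Darcy's law: Q = K · A · i = 737.9 × 33424 × 0.003529 = 87042 m³/day.

87000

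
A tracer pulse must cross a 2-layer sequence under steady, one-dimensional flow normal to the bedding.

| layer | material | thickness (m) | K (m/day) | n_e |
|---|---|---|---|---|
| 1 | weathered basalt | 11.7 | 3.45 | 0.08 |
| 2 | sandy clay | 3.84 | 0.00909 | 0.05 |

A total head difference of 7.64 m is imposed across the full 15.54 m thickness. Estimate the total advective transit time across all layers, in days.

62.9

With flow normal to the layers, continuity requires the same specific discharge q through every layer.
Σ(b_i/K_i) = 11.7/3.45 + 3.84/0.00909 = 425.8 d.
q = Δh / Σ(b_i/K_i) = 7.64 / 425.8 = 0.01794 m/day.
In each layer the seepage velocity is v_i = q/n_i, so the layer transit time is t_i = b_i·n_i / q:
  layer 1 (weathered basalt): t_1 = 11.7 × 0.08 / 0.01794 = 52.17 d
  layer 2 (sandy clay): t_2 = 3.84 × 0.05 / 0.01794 = 10.70 d
Total t = Σ t_i = 62.87 days.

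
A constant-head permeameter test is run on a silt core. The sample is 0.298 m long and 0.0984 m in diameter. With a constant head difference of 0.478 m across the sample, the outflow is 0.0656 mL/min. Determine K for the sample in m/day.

0.00774

Cross-sectional area A = π·(d/2)² = π × (0.0984/2)² = 0.007605 m².
Convert discharge: 0.0656 mL/min = 1.093e-09 m³/s.
Darcy's law rearranged: K = Q·L / (A·Δh) = 1.093e-09 × 0.298 / (0.007605 × 0.478) = 8.963e-08 m/s = 0.007744 m/day.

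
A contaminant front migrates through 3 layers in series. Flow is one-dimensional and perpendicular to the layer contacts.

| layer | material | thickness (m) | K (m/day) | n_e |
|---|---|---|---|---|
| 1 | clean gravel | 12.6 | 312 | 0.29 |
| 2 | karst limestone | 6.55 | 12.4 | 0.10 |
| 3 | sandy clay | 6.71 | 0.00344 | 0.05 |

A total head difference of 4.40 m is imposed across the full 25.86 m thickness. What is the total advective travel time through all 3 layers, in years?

5.64

With flow normal to the layers, continuity requires the same specific discharge q through every layer.
Σ(b_i/K_i) = 12.6/312 + 6.55/12.4 + 6.71/0.00344 = 1951 d.
q = Δh / Σ(b_i/K_i) = 4.40 / 1951 = 0.002255 m/day.
In each layer the seepage velocity is v_i = q/n_i, so the layer transit time is t_i = b_i·n_i / q:
  layer 1 (clean gravel): t_1 = 12.6 × 0.29 / 0.002255 = 1620 d
  layer 2 (karst limestone): t_2 = 6.55 × 0.10 / 0.002255 = 290.5 d
  layer 3 (sandy clay): t_3 = 6.71 × 0.05 / 0.002255 = 148.8 d
Total t = Σ t_i = 2060 days = 5.639 years.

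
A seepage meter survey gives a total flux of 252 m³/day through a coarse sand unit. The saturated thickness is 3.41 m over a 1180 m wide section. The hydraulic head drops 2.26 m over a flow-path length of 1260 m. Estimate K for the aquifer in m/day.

34.9

Cross-sectional area A = 1180 × 3.41 = 4024 m².
Hydraulic gradient i = Δh / L = 2.26 / 1260 = 0.001794.
From Q = K·A·i, K = Q / (A·i) = 252 / (4024 × 0.001794) = 34.92 m/day.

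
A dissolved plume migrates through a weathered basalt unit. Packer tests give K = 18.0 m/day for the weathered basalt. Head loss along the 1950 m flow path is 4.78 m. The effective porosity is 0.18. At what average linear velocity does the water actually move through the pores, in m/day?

0.245

Hydraulic gradient i = Δh / L = 4.78 / 1950 = 0.002451.
Darcy flux q = K · i = 18.00 × 0.002451 = 0.04412 m/day.
Seepage velocity v = q / n_e = 0.04412 / 0.18 = 0.2451 m/day.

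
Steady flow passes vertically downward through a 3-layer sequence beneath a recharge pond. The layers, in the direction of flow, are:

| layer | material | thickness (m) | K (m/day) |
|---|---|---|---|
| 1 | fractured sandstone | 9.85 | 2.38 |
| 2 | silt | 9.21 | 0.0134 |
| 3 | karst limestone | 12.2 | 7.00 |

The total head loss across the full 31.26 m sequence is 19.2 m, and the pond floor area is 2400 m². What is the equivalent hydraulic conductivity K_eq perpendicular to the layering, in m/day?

0.0451

Flow is perpendicular to layering, so the layers act in series and the equivalent K is the thickness-weighted harmonic mean.
Total thickness L = 9.85 + 9.21 + 12.2 = 31.26 m.
Σ(b_i/K_i) = 9.85/2.38 + 9.21/0.0134 + 12.2/7.00 = 693.2 d.
K_eq = L / Σ(b_i/K_i) = 31.26 / 693.2 = 0.04510 m/day.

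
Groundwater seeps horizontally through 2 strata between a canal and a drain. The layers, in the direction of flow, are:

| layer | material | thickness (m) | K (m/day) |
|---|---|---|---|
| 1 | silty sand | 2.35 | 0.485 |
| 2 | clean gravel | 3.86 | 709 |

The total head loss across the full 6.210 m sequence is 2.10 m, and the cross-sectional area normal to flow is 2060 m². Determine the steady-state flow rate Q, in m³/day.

Flow is perpendicular to layering, so the layers act in series and the equivalent K is the thickness-weighted harmonic mean.
Total thickness L = 2.35 + 3.86 = 6.210 m.
Σ(b_i/K_i) = 2.35/0.485 + 3.86/709 = 4.851 d.
K_eq = L / Σ(b_i/K_i) = 6.210 / 4.851 = 1.280 m/day.
Q = K_eq · A · (Δh/L) = 1.280 × 2060 × (2.10/6.210) = 891.8 m³/day.

892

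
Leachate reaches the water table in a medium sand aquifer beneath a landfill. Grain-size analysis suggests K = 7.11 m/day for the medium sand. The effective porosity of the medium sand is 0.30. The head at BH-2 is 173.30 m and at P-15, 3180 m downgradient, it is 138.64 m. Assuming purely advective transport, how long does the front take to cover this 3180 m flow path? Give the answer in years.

Hydraulic gradient i = (173.30 − 138.64) / 3180 = 34.66 / 3180 = 0.01090.
Darcy flux q = K · i = 7.110 × 0.01090 = 0.07749 m/day.
Seepage velocity v = q / n_e = 0.07749 / 0.30 = 0.2583 m/day.
Travel time t = L / v = 3180 / 0.2583 = 12311 days = 33.70 years.

33.7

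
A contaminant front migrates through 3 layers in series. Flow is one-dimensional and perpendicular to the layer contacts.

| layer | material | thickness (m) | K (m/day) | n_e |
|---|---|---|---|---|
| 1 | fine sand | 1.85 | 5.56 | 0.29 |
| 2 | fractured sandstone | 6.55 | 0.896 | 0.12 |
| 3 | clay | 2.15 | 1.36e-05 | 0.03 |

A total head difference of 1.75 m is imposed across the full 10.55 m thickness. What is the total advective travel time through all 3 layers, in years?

343

With flow normal to the layers, continuity requires the same specific discharge q through every layer.
Σ(b_i/K_i) = 1.85/5.56 + 6.55/0.896 + 2.15/1.36e-05 = 1.581e+05 d.
q = Δh / Σ(b_i/K_i) = 1.75 / 1.581e+05 = 1.107e-05 m/day.
In each layer the seepage velocity is v_i = q/n_i, so the layer transit time is t_i = b_i·n_i / q:
  layer 1 (fine sand): t_1 = 1.85 × 0.29 / 1.107e-05 = 48468 d
  layer 2 (fractured sandstone): t_2 = 6.55 × 0.12 / 1.107e-05 = 71008 d
  layer 3 (clay): t_3 = 2.15 × 0.03 / 1.107e-05 = 5827 d
Total t = Σ t_i = 1.253e+05 days = 343.1 years.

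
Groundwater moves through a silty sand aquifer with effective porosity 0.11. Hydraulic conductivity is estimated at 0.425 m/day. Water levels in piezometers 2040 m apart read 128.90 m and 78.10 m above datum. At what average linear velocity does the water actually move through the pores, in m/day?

Hydraulic gradient i = (128.90 − 78.10) / 2040 = 50.8 / 2040 = 0.02490.
Darcy flux q = K · i = 0.4250 × 0.02490 = 0.01058 m/day.
Seepage velocity v = q / n_e = 0.01058 / 0.11 = 0.09621 m/day.

0.0962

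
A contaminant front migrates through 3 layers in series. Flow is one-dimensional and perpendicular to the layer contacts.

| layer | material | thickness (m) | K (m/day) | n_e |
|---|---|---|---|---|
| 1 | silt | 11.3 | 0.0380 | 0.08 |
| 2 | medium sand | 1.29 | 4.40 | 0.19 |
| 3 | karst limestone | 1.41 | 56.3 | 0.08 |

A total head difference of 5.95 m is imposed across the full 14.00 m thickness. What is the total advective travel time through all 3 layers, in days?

63.1

With flow normal to the layers, continuity requires the same specific discharge q through every layer.
Σ(b_i/K_i) = 11.3/0.0380 + 1.29/4.40 + 1.41/56.3 = 297.7 d.
q = Δh / Σ(b_i/K_i) = 5.95 / 297.7 = 0.01999 m/day.
In each layer the seepage velocity is v_i = q/n_i, so the layer transit time is t_i = b_i·n_i / q:
  layer 1 (silt): t_1 = 11.3 × 0.08 / 0.01999 = 45.23 d
  layer 2 (medium sand): t_2 = 1.29 × 0.19 / 0.01999 = 12.26 d
  layer 3 (karst limestone): t_3 = 1.41 × 0.08 / 0.01999 = 5.644 d
Total t = Σ t_i = 63.13 days.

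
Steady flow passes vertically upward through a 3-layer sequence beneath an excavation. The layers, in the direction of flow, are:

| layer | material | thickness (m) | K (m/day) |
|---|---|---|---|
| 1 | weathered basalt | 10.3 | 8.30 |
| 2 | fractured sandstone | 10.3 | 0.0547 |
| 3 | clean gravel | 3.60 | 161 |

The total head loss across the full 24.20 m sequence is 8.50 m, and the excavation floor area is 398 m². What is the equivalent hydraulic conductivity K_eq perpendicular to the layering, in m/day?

Flow is perpendicular to layering, so the layers act in series and the equivalent K is the thickness-weighted harmonic mean.
Total thickness L = 10.3 + 10.3 + 3.60 = 24.20 m.
Σ(b_i/K_i) = 10.3/8.30 + 10.3/0.0547 + 3.60/161 = 189.6 d.
K_eq = L / Σ(b_i/K_i) = 24.20 / 189.6 = 0.1277 m/day.

0.128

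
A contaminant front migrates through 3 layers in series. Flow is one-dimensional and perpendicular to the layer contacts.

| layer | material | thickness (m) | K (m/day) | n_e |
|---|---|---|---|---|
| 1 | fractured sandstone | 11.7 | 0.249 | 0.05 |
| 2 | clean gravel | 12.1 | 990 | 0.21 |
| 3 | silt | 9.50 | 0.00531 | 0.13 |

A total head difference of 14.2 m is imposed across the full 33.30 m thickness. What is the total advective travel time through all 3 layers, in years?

1.54

With flow normal to the layers, continuity requires the same specific discharge q through every layer.
Σ(b_i/K_i) = 11.7/0.249 + 12.1/990 + 9.50/0.00531 = 1836 d.
q = Δh / Σ(b_i/K_i) = 14.2 / 1836 = 0.007734 m/day.
In each layer the seepage velocity is v_i = q/n_i, so the layer transit time is t_i = b_i·n_i / q:
  layer 1 (fractured sandstone): t_1 = 11.7 × 0.05 / 0.007734 = 75.64 d
  layer 2 (clean gravel): t_2 = 12.1 × 0.21 / 0.007734 = 328.6 d
  layer 3 (silt): t_3 = 9.50 × 0.13 / 0.007734 = 159.7 d
Total t = Σ t_i = 563.9 days = 1.544 years.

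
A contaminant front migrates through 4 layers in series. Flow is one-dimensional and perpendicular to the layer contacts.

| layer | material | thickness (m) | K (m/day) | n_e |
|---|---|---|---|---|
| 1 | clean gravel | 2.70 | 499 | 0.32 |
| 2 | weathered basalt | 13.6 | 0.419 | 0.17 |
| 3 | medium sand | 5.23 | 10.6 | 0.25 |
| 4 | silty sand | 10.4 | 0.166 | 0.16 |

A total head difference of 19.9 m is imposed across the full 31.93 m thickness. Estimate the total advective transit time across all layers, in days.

With flow normal to the layers, continuity requires the same specific discharge q through every layer.
Σ(b_i/K_i) = 2.70/499 + 13.6/0.419 + 5.23/10.6 + 10.4/0.166 = 95.61 d.
q = Δh / Σ(b_i/K_i) = 19.9 / 95.61 = 0.2081 m/day.
In each layer the seepage velocity is v_i = q/n_i, so the layer transit time is t_i = b_i·n_i / q:
  layer 1 (clean gravel): t_1 = 2.70 × 0.32 / 0.2081 = 4.151 d
  layer 2 (weathered basalt): t_2 = 13.6 × 0.17 / 0.2081 = 11.11 d
  layer 3 (medium sand): t_3 = 5.23 × 0.25 / 0.2081 = 6.282 d
  layer 4 (silty sand): t_4 = 10.4 × 0.16 / 0.2081 = 7.995 d
Total t = Σ t_i = 29.54 days.

29.5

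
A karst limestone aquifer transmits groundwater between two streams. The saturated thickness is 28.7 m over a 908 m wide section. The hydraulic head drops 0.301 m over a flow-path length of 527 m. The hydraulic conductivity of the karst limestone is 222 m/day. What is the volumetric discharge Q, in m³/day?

Cross-sectional area A = 908 × 28.7 = 26060 m².
Hydraulic gradient i = Δh / L = 0.301 / 527 = 0.0005712.
Darcy's law: Q = K · A · i = 222.0 × 26060 × 0.0005712 = 3304 m³/day.

3300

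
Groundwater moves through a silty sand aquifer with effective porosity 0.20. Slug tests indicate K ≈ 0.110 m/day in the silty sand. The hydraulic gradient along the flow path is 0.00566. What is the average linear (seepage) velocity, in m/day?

0.00311

Hydraulic gradient i = 0.00566.
Darcy flux q = K · i = 0.1100 × 0.005660 = 0.0006226 m/day.
Seepage velocity v = q / n_e = 0.0006226 / 0.20 = 0.003113 m/day.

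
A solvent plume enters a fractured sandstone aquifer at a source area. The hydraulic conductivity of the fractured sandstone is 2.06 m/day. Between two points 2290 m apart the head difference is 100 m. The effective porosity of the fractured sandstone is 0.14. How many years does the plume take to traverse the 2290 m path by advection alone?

Hydraulic gradient i = Δh / L = 100 / 2290 = 0.04367.
Darcy flux q = K · i = 2.060 × 0.04367 = 0.08996 m/day.
Seepage velocity v = q / n_e = 0.08996 / 0.14 = 0.6425 m/day.
Travel time t = L / v = 2290 / 0.6425 = 3564 days = 9.758 years.

9.76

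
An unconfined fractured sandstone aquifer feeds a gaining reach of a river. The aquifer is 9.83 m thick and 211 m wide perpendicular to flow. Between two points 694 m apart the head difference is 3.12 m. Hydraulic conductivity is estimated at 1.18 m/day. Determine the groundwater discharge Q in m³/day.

Cross-sectional area A = 211 × 9.83 = 2074 m².
Hydraulic gradient i = Δh / L = 3.12 / 694 = 0.004496.
Darcy's law: Q = K · A · i = 1.180 × 2074 × 0.004496 = 11.00 m³/day.

11.0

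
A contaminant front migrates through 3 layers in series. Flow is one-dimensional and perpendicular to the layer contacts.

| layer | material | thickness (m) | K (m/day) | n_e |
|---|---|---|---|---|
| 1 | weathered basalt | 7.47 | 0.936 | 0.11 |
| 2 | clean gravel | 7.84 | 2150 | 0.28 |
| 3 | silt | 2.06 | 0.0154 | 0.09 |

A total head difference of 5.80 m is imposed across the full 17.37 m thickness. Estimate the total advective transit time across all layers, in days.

78.3

With flow normal to the layers, continuity requires the same specific discharge q through every layer.
Σ(b_i/K_i) = 7.47/0.936 + 7.84/2150 + 2.06/0.0154 = 141.8 d.
q = Δh / Σ(b_i/K_i) = 5.80 / 141.8 = 0.04092 m/day.
In each layer the seepage velocity is v_i = q/n_i, so the layer transit time is t_i = b_i·n_i / q:
  layer 1 (weathered basalt): t_1 = 7.47 × 0.11 / 0.04092 = 20.08 d
  layer 2 (clean gravel): t_2 = 7.84 × 0.28 / 0.04092 = 53.65 d
  layer 3 (silt): t_3 = 2.06 × 0.09 / 0.04092 = 4.531 d
Total t = Σ t_i = 78.26 days.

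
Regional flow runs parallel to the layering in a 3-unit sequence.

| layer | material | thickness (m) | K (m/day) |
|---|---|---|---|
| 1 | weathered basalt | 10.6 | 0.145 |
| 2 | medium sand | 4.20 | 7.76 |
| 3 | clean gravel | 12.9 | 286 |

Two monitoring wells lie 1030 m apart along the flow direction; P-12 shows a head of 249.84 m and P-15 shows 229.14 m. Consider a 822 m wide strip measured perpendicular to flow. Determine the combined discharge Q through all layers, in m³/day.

61500

Flow is parallel to layering, so each bed carries its own Darcy discharge and the transmissivities add.
Σ(K_i·b_i) = 0.145×10.6 + 7.76×4.20 + 286×12.9 = 3724 m²/day.
Hydraulic gradient i = (249.84 − 229.14) / 1030 = 20.7 / 1030 = 0.02010.
Q = Σ(K_i·b_i) · W · i = 3724 × 822 × 0.02010 = 61512 m³/day.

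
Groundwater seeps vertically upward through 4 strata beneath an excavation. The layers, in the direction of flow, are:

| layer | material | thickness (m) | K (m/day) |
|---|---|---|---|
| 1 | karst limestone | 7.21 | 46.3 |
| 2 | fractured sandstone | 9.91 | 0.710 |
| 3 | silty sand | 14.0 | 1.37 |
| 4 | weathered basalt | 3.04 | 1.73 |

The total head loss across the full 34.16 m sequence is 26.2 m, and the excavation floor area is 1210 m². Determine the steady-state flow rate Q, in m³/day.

1220

Flow is perpendicular to layering, so the layers act in series and the equivalent K is the thickness-weighted harmonic mean.
Total thickness L = 7.21 + 9.91 + 14.0 + 3.04 = 34.16 m.
Σ(b_i/K_i) = 7.21/46.3 + 9.91/0.710 + 14.0/1.37 + 3.04/1.73 = 26.09 d.
K_eq = L / Σ(b_i/K_i) = 34.16 / 26.09 = 1.309 m/day.
Q = K_eq · A · (Δh/L) = 1.309 × 1210 × (26.2/34.16) = 1215 m³/day.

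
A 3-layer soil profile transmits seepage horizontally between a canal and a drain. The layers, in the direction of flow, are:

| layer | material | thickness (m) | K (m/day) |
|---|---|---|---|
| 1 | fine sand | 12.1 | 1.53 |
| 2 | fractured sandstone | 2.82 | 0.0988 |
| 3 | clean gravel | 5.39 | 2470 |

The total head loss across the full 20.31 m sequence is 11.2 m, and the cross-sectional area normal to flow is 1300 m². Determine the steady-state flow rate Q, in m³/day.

Flow is perpendicular to layering, so the layers act in series and the equivalent K is the thickness-weighted harmonic mean.
Total thickness L = 12.1 + 2.82 + 5.39 = 20.31 m.
Σ(b_i/K_i) = 12.1/1.53 + 2.82/0.0988 + 5.39/2470 = 36.45 d.
K_eq = L / Σ(b_i/K_i) = 20.31 / 36.45 = 0.5572 m/day.
Q = K_eq · A · (Δh/L) = 0.5572 × 1300 × (11.2/20.31) = 399.4 m³/day.

399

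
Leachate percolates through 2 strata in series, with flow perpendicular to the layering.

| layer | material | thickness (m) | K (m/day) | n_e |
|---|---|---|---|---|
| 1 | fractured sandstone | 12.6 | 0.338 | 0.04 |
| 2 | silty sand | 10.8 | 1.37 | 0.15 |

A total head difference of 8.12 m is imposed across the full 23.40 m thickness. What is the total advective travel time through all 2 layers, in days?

11.8

With flow normal to the layers, continuity requires the same specific discharge q through every layer.
Σ(b_i/K_i) = 12.6/0.338 + 10.8/1.37 = 45.16 d.
q = Δh / Σ(b_i/K_i) = 8.12 / 45.16 = 0.1798 m/day.
In each layer the seepage velocity is v_i = q/n_i, so the layer transit time is t_i = b_i·n_i / q:
  layer 1 (fractured sandstone): t_1 = 12.6 × 0.04 / 0.1798 = 2.803 d
  layer 2 (silty sand): t_2 = 10.8 × 0.15 / 0.1798 = 9.010 d
Total t = Σ t_i = 11.81 days.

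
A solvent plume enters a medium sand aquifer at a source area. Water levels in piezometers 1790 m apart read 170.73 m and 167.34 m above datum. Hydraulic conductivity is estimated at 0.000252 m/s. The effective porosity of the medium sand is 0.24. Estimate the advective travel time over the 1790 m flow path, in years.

28.5

Convert K: 0.000252 m/s × 86400 = 21.77 m/day.
Hydraulic gradient i = (170.73 − 167.34) / 1790 = 3.39 / 1790 = 0.001894.
Darcy flux q = K · i = 21.77 × 0.001894 = 0.04123 m/day.
Seepage velocity v = q / n_e = 0.04123 / 0.24 = 0.1718 m/day.
Travel time t = L / v = 1790 / 0.1718 = 10418 days = 28.52 years.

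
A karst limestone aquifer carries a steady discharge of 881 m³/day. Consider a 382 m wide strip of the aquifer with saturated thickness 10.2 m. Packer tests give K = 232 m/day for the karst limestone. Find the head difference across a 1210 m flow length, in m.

Cross-sectional area A = 382 × 10.2 = 3896 m².
From Q = K·A·i, i = Q / (K·A) = 881 / (232.0 × 3896) = 0.0009746.
Head loss Δh = i · L = 0.0009746 × 1210 = 1.179 m.

1.18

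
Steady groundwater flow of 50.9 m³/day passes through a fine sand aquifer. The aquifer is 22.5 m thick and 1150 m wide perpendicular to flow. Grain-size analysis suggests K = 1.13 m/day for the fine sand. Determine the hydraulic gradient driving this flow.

0.00174

Cross-sectional area A = 1150 × 22.5 = 25875 m².
From Q = K·A·i, i = Q / (K·A) = 50.9 / (1.130 × 25875) = 0.001741.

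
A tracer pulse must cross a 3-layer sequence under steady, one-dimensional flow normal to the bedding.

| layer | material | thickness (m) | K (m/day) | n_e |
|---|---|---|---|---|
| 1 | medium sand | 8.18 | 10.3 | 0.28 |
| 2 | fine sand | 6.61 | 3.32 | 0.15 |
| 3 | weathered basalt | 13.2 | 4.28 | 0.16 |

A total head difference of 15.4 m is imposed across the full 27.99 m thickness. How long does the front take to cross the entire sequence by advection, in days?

With flow normal to the layers, continuity requires the same specific discharge q through every layer.
Σ(b_i/K_i) = 8.18/10.3 + 6.61/3.32 + 13.2/4.28 = 5.869 d.
q = Δh / Σ(b_i/K_i) = 15.4 / 5.869 = 2.624 m/day.
In each layer the seepage velocity is v_i = q/n_i, so the layer transit time is t_i = b_i·n_i / q:
  layer 1 (medium sand): t_1 = 8.18 × 0.28 / 2.624 = 0.8729 d
  layer 2 (fine sand): t_2 = 6.61 × 0.15 / 2.624 = 0.3779 d
  layer 3 (weathered basalt): t_3 = 13.2 × 0.16 / 2.624 = 0.8049 d
Total t = Σ t_i = 2.056 days.

2.06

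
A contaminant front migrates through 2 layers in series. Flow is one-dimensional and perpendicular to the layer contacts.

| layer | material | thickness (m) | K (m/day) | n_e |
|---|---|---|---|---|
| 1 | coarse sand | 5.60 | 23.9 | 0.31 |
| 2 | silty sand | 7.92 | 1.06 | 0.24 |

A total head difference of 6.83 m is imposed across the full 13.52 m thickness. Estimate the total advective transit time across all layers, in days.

With flow normal to the layers, continuity requires the same specific discharge q through every layer.
Σ(b_i/K_i) = 5.60/23.9 + 7.92/1.06 = 7.706 d.
q = Δh / Σ(b_i/K_i) = 6.83 / 7.706 = 0.8863 m/day.
In each layer the seepage velocity is v_i = q/n_i, so the layer transit time is t_i = b_i·n_i / q:
  layer 1 (coarse sand): t_1 = 5.60 × 0.31 / 0.8863 = 1.959 d
  layer 2 (silty sand): t_2 = 7.92 × 0.24 / 0.8863 = 2.145 d
Total t = Σ t_i = 4.103 days.

4.10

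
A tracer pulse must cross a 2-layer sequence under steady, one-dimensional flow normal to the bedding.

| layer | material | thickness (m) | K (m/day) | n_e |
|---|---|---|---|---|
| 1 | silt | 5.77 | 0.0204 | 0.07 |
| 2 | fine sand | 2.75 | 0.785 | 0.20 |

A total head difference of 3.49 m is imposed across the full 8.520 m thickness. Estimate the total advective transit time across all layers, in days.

With flow normal to the layers, continuity requires the same specific discharge q through every layer.
Σ(b_i/K_i) = 5.77/0.0204 + 2.75/0.785 = 286.3 d.
q = Δh / Σ(b_i/K_i) = 3.49 / 286.3 = 0.01219 m/day.
In each layer the seepage velocity is v_i = q/n_i, so the layer transit time is t_i = b_i·n_i / q:
  layer 1 (silt): t_1 = 5.77 × 0.07 / 0.01219 = 33.14 d
  layer 2 (fine sand): t_2 = 2.75 × 0.20 / 0.01219 = 45.13 d
Total t = Σ t_i = 78.27 days.

78.3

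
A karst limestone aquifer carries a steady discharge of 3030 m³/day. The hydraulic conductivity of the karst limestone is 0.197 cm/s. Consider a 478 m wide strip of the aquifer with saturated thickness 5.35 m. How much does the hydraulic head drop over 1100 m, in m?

Convert K: 0.197 cm/s × 864 = 170.2 m/day.
Cross-sectional area A = 478 × 5.35 = 2557 m².
From Q = K·A·i, i = Q / (K·A) = 3030 / (170.2 × 2557) = 0.006961.
Head loss Δh = i · L = 0.006961 × 1100 = 7.657 m.

7.66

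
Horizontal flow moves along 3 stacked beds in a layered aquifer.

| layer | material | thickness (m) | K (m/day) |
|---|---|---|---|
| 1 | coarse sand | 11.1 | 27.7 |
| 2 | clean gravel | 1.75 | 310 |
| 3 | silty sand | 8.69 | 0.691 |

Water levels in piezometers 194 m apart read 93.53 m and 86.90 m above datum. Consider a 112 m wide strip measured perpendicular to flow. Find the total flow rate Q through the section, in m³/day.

3280

Flow is parallel to layering, so each bed carries its own Darcy discharge and the transmissivities add.
Σ(K_i·b_i) = 27.7×11.1 + 310×1.75 + 0.691×8.69 = 856.0 m²/day.
Hydraulic gradient i = (93.53 − 86.90) / 194 = 6.63 / 194 = 0.03418.
Q = Σ(K_i·b_i) · W · i = 856.0 × 112 × 0.03418 = 3276 m³/day.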